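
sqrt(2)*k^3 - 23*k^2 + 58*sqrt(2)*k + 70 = (k - 7*sqrt(2))*(k - 5*sqrt(2))*(sqrt(2)*k + 1)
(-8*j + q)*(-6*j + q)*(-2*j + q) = -96*j^3 + 76*j^2*q - 16*j*q^2 + q^3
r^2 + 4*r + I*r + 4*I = (r + 4)*(r + I)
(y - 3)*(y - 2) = y^2 - 5*y + 6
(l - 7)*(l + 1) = l^2 - 6*l - 7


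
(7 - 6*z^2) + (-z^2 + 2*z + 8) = -7*z^2 + 2*z + 15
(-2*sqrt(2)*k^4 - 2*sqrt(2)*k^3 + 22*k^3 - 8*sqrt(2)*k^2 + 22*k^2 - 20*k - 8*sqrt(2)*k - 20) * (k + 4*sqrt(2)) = -2*sqrt(2)*k^5 - 2*sqrt(2)*k^4 + 6*k^4 + 6*k^3 + 80*sqrt(2)*k^3 - 84*k^2 + 80*sqrt(2)*k^2 - 80*sqrt(2)*k - 84*k - 80*sqrt(2)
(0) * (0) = 0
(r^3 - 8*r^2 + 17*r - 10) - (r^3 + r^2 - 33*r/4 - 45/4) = -9*r^2 + 101*r/4 + 5/4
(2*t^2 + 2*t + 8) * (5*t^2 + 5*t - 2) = 10*t^4 + 20*t^3 + 46*t^2 + 36*t - 16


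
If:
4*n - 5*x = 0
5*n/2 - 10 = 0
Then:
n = 4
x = 16/5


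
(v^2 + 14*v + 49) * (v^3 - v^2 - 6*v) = v^5 + 13*v^4 + 29*v^3 - 133*v^2 - 294*v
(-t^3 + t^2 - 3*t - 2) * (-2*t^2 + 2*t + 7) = 2*t^5 - 4*t^4 + t^3 + 5*t^2 - 25*t - 14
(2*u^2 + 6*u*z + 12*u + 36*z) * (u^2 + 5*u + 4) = 2*u^4 + 6*u^3*z + 22*u^3 + 66*u^2*z + 68*u^2 + 204*u*z + 48*u + 144*z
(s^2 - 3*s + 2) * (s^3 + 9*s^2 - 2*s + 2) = s^5 + 6*s^4 - 27*s^3 + 26*s^2 - 10*s + 4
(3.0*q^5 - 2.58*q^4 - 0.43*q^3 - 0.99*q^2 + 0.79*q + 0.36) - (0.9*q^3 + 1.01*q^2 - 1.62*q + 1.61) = 3.0*q^5 - 2.58*q^4 - 1.33*q^3 - 2.0*q^2 + 2.41*q - 1.25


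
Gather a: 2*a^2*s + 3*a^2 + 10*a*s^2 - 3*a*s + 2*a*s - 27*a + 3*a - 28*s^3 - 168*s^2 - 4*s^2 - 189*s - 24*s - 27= a^2*(2*s + 3) + a*(10*s^2 - s - 24) - 28*s^3 - 172*s^2 - 213*s - 27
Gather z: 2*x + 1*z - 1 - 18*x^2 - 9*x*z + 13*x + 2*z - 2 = -18*x^2 + 15*x + z*(3 - 9*x) - 3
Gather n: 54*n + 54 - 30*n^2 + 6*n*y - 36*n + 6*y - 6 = -30*n^2 + n*(6*y + 18) + 6*y + 48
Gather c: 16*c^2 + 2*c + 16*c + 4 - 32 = 16*c^2 + 18*c - 28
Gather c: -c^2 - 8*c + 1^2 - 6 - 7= -c^2 - 8*c - 12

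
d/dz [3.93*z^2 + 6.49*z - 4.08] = 7.86*z + 6.49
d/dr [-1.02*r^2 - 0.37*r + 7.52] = -2.04*r - 0.37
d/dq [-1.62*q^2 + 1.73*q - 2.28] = 1.73 - 3.24*q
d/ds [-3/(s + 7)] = 3/(s + 7)^2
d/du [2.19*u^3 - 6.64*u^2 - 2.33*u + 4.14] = 6.57*u^2 - 13.28*u - 2.33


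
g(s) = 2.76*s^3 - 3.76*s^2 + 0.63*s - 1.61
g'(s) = 8.28*s^2 - 7.52*s + 0.63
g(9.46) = 2004.45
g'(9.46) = 670.48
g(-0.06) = -1.66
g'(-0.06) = 1.11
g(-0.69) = -4.74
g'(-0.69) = 9.76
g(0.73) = -2.08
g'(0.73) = -0.45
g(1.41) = -0.46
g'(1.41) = 6.49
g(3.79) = 97.02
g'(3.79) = 91.06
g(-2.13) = -46.68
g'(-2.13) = 54.21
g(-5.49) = -575.09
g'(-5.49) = 291.47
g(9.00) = 1711.54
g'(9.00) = 603.63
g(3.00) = 40.96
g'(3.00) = 52.59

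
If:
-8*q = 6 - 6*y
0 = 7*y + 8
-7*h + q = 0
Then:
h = -45/196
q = -45/28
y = -8/7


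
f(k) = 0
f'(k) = 0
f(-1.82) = 0.00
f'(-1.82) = 0.00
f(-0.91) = 0.00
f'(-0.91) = 0.00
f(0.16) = 0.00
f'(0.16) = 0.00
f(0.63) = 0.00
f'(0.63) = 0.00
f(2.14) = 0.00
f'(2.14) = 0.00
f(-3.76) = 0.00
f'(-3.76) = 0.00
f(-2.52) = 0.00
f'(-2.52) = 0.00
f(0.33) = 0.00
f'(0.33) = 0.00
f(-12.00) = 0.00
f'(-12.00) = 0.00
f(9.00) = 0.00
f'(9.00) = 0.00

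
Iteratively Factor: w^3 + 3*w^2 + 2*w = (w)*(w^2 + 3*w + 2) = w*(w + 2)*(w + 1)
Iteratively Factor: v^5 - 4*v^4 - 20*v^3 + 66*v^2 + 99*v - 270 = (v + 3)*(v^4 - 7*v^3 + v^2 + 63*v - 90) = (v - 2)*(v + 3)*(v^3 - 5*v^2 - 9*v + 45) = (v - 3)*(v - 2)*(v + 3)*(v^2 - 2*v - 15) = (v - 5)*(v - 3)*(v - 2)*(v + 3)*(v + 3)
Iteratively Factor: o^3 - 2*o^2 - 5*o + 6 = (o - 3)*(o^2 + o - 2) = (o - 3)*(o - 1)*(o + 2)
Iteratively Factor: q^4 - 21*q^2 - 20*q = (q + 4)*(q^3 - 4*q^2 - 5*q) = (q + 1)*(q + 4)*(q^2 - 5*q) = (q - 5)*(q + 1)*(q + 4)*(q)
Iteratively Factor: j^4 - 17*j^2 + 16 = (j + 4)*(j^3 - 4*j^2 - j + 4) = (j - 1)*(j + 4)*(j^2 - 3*j - 4) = (j - 1)*(j + 1)*(j + 4)*(j - 4)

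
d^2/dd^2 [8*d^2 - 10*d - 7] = 16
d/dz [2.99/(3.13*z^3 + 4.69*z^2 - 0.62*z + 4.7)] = (-28.0761*z^2 - 28.0462*z + 1.8538)/(3.13*z^3 + 4.69*z^2 - 0.62*z + 4.7)^2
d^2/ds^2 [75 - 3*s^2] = -6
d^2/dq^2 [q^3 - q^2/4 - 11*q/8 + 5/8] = 6*q - 1/2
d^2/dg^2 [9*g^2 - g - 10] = 18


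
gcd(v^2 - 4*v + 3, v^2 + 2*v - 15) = v - 3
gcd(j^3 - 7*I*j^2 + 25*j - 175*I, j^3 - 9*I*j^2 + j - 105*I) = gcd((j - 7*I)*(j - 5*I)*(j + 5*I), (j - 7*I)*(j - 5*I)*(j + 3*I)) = j^2 - 12*I*j - 35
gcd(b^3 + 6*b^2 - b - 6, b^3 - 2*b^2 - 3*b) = b + 1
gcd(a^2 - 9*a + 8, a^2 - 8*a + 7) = a - 1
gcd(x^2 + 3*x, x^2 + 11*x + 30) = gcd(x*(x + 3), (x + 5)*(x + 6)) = 1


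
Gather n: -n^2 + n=-n^2 + n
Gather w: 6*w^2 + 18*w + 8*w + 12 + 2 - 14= 6*w^2 + 26*w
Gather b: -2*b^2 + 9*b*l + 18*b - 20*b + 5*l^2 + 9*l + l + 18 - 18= -2*b^2 + b*(9*l - 2) + 5*l^2 + 10*l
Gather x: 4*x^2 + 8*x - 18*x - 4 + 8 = 4*x^2 - 10*x + 4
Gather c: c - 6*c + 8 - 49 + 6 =-5*c - 35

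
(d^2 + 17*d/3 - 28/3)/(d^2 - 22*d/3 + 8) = (d + 7)/(d - 6)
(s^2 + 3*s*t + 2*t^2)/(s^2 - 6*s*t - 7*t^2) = (s + 2*t)/(s - 7*t)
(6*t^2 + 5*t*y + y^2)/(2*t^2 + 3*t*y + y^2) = (3*t + y)/(t + y)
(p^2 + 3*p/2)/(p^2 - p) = (p + 3/2)/(p - 1)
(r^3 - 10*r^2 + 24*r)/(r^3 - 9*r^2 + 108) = r*(r - 4)/(r^2 - 3*r - 18)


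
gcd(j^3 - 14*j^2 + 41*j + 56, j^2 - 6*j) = 1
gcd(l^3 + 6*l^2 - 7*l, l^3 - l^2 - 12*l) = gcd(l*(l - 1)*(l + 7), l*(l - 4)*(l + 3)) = l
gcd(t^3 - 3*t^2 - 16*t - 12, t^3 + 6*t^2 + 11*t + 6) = t^2 + 3*t + 2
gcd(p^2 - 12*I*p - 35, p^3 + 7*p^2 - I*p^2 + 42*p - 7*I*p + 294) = p - 7*I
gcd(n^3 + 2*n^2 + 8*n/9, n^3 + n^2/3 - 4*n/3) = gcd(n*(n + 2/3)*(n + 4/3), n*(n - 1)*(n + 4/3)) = n^2 + 4*n/3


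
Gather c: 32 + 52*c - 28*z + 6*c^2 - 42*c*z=6*c^2 + c*(52 - 42*z) - 28*z + 32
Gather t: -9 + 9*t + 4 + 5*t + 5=14*t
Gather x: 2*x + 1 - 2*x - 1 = 0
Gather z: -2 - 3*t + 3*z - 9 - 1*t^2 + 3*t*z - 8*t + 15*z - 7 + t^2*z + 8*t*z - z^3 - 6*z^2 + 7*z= -t^2 - 11*t - z^3 - 6*z^2 + z*(t^2 + 11*t + 25) - 18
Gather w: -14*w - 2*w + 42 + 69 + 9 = 120 - 16*w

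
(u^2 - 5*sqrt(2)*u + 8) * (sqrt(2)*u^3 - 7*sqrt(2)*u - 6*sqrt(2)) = sqrt(2)*u^5 - 10*u^4 + sqrt(2)*u^3 - 6*sqrt(2)*u^2 + 70*u^2 - 56*sqrt(2)*u + 60*u - 48*sqrt(2)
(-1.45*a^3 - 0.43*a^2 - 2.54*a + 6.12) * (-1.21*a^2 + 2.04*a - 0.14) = 1.7545*a^5 - 2.4377*a^4 + 2.3992*a^3 - 12.5266*a^2 + 12.8404*a - 0.8568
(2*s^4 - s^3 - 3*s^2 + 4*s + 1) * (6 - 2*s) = -4*s^5 + 14*s^4 - 26*s^2 + 22*s + 6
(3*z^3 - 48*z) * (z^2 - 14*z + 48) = 3*z^5 - 42*z^4 + 96*z^3 + 672*z^2 - 2304*z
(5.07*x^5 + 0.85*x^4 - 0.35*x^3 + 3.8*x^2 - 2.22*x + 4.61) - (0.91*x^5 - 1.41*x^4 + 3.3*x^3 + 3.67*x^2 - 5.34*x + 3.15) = 4.16*x^5 + 2.26*x^4 - 3.65*x^3 + 0.13*x^2 + 3.12*x + 1.46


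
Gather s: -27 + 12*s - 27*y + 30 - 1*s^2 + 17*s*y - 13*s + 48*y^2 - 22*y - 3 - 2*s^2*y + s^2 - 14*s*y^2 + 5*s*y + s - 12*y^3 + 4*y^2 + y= -2*s^2*y + s*(-14*y^2 + 22*y) - 12*y^3 + 52*y^2 - 48*y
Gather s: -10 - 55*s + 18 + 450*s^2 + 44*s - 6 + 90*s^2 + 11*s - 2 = 540*s^2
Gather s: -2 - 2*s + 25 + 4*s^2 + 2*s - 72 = 4*s^2 - 49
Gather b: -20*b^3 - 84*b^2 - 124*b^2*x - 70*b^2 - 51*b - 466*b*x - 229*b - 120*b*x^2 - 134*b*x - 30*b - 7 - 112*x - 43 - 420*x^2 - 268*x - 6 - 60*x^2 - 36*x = -20*b^3 + b^2*(-124*x - 154) + b*(-120*x^2 - 600*x - 310) - 480*x^2 - 416*x - 56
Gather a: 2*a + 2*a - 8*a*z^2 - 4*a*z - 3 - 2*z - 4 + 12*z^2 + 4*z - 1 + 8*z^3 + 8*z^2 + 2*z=a*(-8*z^2 - 4*z + 4) + 8*z^3 + 20*z^2 + 4*z - 8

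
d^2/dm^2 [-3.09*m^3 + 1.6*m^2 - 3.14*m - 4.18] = 3.2 - 18.54*m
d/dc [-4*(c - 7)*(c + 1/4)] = 27 - 8*c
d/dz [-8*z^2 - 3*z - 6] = -16*z - 3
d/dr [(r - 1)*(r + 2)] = 2*r + 1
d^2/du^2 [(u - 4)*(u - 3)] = 2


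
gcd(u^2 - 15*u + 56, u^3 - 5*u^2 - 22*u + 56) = u - 7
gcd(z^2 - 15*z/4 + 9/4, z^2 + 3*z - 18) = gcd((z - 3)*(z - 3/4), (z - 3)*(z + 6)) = z - 3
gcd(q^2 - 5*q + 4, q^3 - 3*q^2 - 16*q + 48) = q - 4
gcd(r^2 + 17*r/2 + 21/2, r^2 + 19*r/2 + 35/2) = r + 7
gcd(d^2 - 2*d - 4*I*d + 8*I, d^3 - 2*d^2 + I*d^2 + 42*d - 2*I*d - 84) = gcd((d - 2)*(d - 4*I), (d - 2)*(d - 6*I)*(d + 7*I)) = d - 2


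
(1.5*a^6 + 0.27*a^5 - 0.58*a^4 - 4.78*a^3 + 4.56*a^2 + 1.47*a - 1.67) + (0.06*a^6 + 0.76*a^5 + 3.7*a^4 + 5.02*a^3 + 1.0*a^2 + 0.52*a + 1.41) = 1.56*a^6 + 1.03*a^5 + 3.12*a^4 + 0.239999999999999*a^3 + 5.56*a^2 + 1.99*a - 0.26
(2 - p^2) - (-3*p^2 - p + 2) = 2*p^2 + p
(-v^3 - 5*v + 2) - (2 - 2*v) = -v^3 - 3*v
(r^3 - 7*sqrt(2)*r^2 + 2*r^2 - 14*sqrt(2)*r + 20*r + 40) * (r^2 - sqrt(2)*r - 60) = r^5 - 8*sqrt(2)*r^4 + 2*r^4 - 26*r^3 - 16*sqrt(2)*r^3 - 52*r^2 + 400*sqrt(2)*r^2 - 1200*r + 800*sqrt(2)*r - 2400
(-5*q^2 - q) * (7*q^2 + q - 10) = -35*q^4 - 12*q^3 + 49*q^2 + 10*q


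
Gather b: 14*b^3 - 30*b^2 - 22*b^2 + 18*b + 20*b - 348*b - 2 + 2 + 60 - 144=14*b^3 - 52*b^2 - 310*b - 84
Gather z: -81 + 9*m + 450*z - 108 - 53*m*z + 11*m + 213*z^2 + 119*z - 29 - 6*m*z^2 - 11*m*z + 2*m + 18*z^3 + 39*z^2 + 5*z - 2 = 22*m + 18*z^3 + z^2*(252 - 6*m) + z*(574 - 64*m) - 220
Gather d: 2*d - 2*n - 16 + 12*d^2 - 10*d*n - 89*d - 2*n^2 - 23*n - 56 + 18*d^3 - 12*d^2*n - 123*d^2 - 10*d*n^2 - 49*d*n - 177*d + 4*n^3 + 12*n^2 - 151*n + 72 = 18*d^3 + d^2*(-12*n - 111) + d*(-10*n^2 - 59*n - 264) + 4*n^3 + 10*n^2 - 176*n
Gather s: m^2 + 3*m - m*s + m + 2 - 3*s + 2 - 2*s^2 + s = m^2 + 4*m - 2*s^2 + s*(-m - 2) + 4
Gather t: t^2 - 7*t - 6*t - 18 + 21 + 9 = t^2 - 13*t + 12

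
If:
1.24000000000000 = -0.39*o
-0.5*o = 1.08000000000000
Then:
No Solution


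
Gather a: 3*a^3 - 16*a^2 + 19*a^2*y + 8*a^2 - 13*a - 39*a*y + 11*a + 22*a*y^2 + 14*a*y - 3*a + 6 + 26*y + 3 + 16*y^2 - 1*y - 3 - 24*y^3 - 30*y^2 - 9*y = 3*a^3 + a^2*(19*y - 8) + a*(22*y^2 - 25*y - 5) - 24*y^3 - 14*y^2 + 16*y + 6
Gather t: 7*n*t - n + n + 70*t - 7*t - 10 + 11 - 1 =t*(7*n + 63)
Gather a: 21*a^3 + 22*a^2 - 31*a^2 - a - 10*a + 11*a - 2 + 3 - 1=21*a^3 - 9*a^2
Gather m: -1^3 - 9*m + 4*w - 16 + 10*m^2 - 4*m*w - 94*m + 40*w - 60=10*m^2 + m*(-4*w - 103) + 44*w - 77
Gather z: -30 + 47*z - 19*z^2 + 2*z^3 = 2*z^3 - 19*z^2 + 47*z - 30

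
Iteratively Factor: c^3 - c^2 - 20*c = (c)*(c^2 - c - 20) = c*(c - 5)*(c + 4)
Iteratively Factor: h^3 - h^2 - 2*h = (h - 2)*(h^2 + h) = h*(h - 2)*(h + 1)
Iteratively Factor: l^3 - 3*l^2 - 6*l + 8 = (l - 4)*(l^2 + l - 2) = (l - 4)*(l + 2)*(l - 1)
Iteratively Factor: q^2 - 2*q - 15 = (q + 3)*(q - 5)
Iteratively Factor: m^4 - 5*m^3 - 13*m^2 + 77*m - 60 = (m - 3)*(m^3 - 2*m^2 - 19*m + 20) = (m - 5)*(m - 3)*(m^2 + 3*m - 4) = (m - 5)*(m - 3)*(m + 4)*(m - 1)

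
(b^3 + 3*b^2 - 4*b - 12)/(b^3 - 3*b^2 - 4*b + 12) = (b + 3)/(b - 3)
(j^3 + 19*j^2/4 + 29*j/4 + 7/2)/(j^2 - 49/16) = 4*(j^2 + 3*j + 2)/(4*j - 7)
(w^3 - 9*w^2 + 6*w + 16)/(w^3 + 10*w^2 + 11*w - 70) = (w^2 - 7*w - 8)/(w^2 + 12*w + 35)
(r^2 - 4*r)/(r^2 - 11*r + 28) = r/(r - 7)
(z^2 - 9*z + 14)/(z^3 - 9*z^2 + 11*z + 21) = (z - 2)/(z^2 - 2*z - 3)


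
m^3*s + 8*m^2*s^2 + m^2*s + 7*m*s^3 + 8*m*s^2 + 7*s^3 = (m + s)*(m + 7*s)*(m*s + s)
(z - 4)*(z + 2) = z^2 - 2*z - 8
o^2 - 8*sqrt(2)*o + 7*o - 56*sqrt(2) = (o + 7)*(o - 8*sqrt(2))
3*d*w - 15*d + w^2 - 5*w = (3*d + w)*(w - 5)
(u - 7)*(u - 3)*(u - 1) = u^3 - 11*u^2 + 31*u - 21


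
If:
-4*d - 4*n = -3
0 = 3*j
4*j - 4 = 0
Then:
No Solution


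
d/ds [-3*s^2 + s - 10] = 1 - 6*s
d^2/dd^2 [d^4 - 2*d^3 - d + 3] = 12*d*(d - 1)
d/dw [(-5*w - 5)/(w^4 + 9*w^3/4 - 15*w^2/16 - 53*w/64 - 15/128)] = 640*(96*w^3 + 248*w^2 + 124*w - 91)/(4096*w^7 + 17408*w^6 + 8704*w^5 - 26240*w^4 - 6064*w^3 + 5716*w^2 + 2280*w + 225)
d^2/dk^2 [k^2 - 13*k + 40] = 2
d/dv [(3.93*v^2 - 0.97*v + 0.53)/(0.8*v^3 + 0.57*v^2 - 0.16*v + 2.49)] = (-3.144*v^4 + 1.552*v^3 - 1.3479*v^2 + 18.9672*v - 2.3305)/(0.64*v^6 + 0.912*v^5 + 0.0689*v^4 + 3.8016*v^3 + 2.8642*v^2 - 0.7968*v + 6.2001)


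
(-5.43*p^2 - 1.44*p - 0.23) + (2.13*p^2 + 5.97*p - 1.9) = -3.3*p^2 + 4.53*p - 2.13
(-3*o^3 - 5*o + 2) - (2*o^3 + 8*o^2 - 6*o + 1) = -5*o^3 - 8*o^2 + o + 1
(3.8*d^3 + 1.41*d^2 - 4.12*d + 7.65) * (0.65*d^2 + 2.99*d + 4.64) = 2.47*d^5 + 12.2785*d^4 + 19.1699*d^3 - 0.803900000000002*d^2 + 3.75670000000001*d + 35.496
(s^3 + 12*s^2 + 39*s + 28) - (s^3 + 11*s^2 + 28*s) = s^2 + 11*s + 28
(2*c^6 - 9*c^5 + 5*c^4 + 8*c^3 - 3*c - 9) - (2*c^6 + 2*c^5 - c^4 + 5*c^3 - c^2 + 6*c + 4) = -11*c^5 + 6*c^4 + 3*c^3 + c^2 - 9*c - 13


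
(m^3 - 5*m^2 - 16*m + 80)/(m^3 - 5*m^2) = 1 - 16/m^2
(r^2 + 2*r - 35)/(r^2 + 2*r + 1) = (r^2 + 2*r - 35)/(r^2 + 2*r + 1)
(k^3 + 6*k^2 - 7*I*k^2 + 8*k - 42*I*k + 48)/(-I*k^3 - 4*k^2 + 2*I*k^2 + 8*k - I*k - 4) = (I*k^3 + k^2*(7 + 6*I) + k*(42 + 8*I) + 48*I)/(k^3 + k^2*(-2 - 4*I) + k*(1 + 8*I) - 4*I)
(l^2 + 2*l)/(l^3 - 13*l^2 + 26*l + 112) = l/(l^2 - 15*l + 56)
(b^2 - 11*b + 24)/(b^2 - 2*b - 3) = (b - 8)/(b + 1)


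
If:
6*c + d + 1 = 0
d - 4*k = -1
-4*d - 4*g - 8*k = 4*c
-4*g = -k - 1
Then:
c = -6/67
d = -31/67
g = 19/67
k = 9/67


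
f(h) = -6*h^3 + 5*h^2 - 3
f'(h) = -18*h^2 + 10*h = 2*h*(5 - 9*h)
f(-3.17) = 238.37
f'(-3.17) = -212.58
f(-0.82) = 3.67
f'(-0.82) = -20.30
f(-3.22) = 249.16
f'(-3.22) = -218.83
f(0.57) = -2.49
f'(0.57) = -0.15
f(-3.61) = 344.44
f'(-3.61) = -270.68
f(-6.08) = 1530.37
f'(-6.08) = -726.20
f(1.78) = -21.00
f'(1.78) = -39.23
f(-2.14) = 78.70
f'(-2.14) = -103.83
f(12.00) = -9651.00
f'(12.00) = -2472.00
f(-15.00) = 21372.00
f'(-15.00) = -4200.00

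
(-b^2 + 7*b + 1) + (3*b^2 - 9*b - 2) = 2*b^2 - 2*b - 1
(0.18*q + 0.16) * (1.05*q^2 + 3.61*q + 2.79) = 0.189*q^3 + 0.8178*q^2 + 1.0798*q + 0.4464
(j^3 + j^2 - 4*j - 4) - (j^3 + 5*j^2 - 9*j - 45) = -4*j^2 + 5*j + 41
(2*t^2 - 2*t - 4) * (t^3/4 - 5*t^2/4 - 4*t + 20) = t^5/2 - 3*t^4 - 13*t^3/2 + 53*t^2 - 24*t - 80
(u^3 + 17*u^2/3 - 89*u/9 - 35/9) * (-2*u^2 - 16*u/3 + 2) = -2*u^5 - 50*u^4/3 - 76*u^3/9 + 1940*u^2/27 + 26*u/27 - 70/9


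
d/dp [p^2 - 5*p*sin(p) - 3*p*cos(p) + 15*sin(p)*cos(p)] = 3*p*sin(p) - 5*p*cos(p) + 2*p - 5*sin(p) - 3*cos(p) + 15*cos(2*p)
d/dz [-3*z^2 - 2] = -6*z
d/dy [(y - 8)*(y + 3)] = 2*y - 5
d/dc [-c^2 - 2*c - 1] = -2*c - 2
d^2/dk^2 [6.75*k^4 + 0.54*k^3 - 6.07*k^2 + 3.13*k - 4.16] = 81.0*k^2 + 3.24*k - 12.14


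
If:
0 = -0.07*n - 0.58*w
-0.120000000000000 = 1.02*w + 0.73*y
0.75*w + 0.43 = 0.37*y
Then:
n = 3.21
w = -0.39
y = 0.38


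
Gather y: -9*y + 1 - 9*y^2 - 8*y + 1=-9*y^2 - 17*y + 2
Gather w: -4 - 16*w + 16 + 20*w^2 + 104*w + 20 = 20*w^2 + 88*w + 32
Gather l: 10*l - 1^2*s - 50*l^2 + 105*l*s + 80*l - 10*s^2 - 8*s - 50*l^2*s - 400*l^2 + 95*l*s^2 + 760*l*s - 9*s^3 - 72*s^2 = l^2*(-50*s - 450) + l*(95*s^2 + 865*s + 90) - 9*s^3 - 82*s^2 - 9*s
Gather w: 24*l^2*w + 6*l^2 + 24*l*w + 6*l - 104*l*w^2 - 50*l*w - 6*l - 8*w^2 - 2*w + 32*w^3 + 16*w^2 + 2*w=6*l^2 + 32*w^3 + w^2*(8 - 104*l) + w*(24*l^2 - 26*l)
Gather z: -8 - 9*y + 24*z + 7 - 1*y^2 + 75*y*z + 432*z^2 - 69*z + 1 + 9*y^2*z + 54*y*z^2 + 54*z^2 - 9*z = -y^2 - 9*y + z^2*(54*y + 486) + z*(9*y^2 + 75*y - 54)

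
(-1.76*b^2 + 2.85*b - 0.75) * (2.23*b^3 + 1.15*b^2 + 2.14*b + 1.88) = -3.9248*b^5 + 4.3315*b^4 - 2.1614*b^3 + 1.9277*b^2 + 3.753*b - 1.41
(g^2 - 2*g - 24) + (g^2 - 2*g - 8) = 2*g^2 - 4*g - 32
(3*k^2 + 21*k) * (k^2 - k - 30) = 3*k^4 + 18*k^3 - 111*k^2 - 630*k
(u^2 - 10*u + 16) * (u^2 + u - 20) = u^4 - 9*u^3 - 14*u^2 + 216*u - 320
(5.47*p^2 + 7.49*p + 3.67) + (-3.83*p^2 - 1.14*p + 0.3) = 1.64*p^2 + 6.35*p + 3.97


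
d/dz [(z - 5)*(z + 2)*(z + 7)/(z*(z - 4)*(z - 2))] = 2*(-5*z^4 + 39*z^3 + 28*z^2 - 420*z + 280)/(z^2*(z^4 - 12*z^3 + 52*z^2 - 96*z + 64))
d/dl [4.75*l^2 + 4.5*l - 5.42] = 9.5*l + 4.5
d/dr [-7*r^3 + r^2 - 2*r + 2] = -21*r^2 + 2*r - 2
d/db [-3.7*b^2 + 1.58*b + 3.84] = 1.58 - 7.4*b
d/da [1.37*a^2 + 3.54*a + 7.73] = 2.74*a + 3.54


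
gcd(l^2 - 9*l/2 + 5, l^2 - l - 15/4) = l - 5/2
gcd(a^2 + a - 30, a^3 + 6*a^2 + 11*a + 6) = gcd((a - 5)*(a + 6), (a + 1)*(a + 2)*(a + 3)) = 1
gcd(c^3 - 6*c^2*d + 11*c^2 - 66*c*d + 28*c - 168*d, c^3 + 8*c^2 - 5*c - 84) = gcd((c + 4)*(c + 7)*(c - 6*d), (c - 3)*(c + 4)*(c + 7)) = c^2 + 11*c + 28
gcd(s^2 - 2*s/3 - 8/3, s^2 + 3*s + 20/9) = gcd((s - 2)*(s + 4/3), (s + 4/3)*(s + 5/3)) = s + 4/3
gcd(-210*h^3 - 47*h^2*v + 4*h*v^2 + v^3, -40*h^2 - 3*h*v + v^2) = 5*h + v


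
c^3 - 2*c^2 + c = c*(c - 1)^2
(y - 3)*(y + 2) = y^2 - y - 6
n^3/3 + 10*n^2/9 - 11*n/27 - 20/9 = (n/3 + 1)*(n - 4/3)*(n + 5/3)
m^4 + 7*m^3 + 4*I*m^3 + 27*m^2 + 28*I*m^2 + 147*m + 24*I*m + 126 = (m + 1)*(m + 6)*(m - 3*I)*(m + 7*I)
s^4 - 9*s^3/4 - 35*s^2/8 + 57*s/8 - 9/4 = (s - 3)*(s - 3/4)*(s - 1/2)*(s + 2)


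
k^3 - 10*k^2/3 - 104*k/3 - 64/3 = (k - 8)*(k + 2/3)*(k + 4)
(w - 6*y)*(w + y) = w^2 - 5*w*y - 6*y^2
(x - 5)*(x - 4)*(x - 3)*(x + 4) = x^4 - 8*x^3 - x^2 + 128*x - 240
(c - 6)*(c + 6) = c^2 - 36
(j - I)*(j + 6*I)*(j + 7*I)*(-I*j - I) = -I*j^4 + 12*j^3 - I*j^3 + 12*j^2 + 29*I*j^2 + 42*j + 29*I*j + 42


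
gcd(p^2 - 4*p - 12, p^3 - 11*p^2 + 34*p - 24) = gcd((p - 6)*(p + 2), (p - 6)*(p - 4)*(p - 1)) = p - 6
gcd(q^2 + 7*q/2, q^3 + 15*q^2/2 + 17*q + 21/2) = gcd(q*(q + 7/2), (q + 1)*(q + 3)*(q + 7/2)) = q + 7/2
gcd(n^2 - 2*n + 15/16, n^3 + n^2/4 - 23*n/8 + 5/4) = n - 5/4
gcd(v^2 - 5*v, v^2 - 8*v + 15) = v - 5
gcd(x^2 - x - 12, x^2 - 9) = x + 3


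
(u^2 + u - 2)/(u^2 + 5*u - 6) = (u + 2)/(u + 6)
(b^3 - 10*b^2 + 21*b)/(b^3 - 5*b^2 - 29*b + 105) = b/(b + 5)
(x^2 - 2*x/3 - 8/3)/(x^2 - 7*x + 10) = (x + 4/3)/(x - 5)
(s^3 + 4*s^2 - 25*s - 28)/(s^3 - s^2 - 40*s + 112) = (s + 1)/(s - 4)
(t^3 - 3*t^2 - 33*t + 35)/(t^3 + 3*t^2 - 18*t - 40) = (t^2 - 8*t + 7)/(t^2 - 2*t - 8)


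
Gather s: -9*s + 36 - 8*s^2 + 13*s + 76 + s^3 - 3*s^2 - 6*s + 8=s^3 - 11*s^2 - 2*s + 120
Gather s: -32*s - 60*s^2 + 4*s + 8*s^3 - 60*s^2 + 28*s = 8*s^3 - 120*s^2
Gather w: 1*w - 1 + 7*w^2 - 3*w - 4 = 7*w^2 - 2*w - 5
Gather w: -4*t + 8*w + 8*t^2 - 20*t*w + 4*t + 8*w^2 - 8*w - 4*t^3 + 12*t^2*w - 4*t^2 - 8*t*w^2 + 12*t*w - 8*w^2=-4*t^3 + 4*t^2 - 8*t*w^2 + w*(12*t^2 - 8*t)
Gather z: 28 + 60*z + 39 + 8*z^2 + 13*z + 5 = 8*z^2 + 73*z + 72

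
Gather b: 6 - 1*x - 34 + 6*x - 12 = 5*x - 40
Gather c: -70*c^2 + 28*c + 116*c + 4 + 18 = -70*c^2 + 144*c + 22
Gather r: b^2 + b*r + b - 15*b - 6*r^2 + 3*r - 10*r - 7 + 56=b^2 - 14*b - 6*r^2 + r*(b - 7) + 49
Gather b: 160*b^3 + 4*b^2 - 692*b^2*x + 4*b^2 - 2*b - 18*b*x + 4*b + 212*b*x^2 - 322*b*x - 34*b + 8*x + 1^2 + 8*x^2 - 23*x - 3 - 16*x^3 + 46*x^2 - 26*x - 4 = 160*b^3 + b^2*(8 - 692*x) + b*(212*x^2 - 340*x - 32) - 16*x^3 + 54*x^2 - 41*x - 6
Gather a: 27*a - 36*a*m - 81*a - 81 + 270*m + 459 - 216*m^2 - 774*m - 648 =a*(-36*m - 54) - 216*m^2 - 504*m - 270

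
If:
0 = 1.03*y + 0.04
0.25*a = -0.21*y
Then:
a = 0.03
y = -0.04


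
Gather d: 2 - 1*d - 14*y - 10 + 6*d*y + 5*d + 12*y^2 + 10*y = d*(6*y + 4) + 12*y^2 - 4*y - 8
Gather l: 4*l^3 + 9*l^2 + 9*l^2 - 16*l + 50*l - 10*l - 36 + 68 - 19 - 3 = 4*l^3 + 18*l^2 + 24*l + 10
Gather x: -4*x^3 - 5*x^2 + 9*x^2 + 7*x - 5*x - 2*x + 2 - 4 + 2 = -4*x^3 + 4*x^2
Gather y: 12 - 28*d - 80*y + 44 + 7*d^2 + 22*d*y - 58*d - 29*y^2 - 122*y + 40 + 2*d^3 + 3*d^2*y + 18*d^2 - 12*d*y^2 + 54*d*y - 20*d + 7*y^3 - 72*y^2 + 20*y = 2*d^3 + 25*d^2 - 106*d + 7*y^3 + y^2*(-12*d - 101) + y*(3*d^2 + 76*d - 182) + 96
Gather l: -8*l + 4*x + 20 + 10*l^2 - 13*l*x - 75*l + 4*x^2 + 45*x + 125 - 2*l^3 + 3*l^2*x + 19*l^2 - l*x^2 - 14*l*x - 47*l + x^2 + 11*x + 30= -2*l^3 + l^2*(3*x + 29) + l*(-x^2 - 27*x - 130) + 5*x^2 + 60*x + 175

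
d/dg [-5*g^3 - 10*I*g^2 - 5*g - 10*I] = -15*g^2 - 20*I*g - 5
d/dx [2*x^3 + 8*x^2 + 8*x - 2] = 6*x^2 + 16*x + 8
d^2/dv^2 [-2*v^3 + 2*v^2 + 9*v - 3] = 4 - 12*v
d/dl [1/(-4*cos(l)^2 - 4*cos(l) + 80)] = -(2*cos(l) + 1)*sin(l)/(4*(cos(l)^2 + cos(l) - 20)^2)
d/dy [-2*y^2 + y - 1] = 1 - 4*y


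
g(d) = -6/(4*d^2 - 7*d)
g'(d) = -6*(7 - 8*d)/(4*d^2 - 7*d)^2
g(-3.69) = -0.07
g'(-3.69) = -0.03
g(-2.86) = -0.11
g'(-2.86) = -0.06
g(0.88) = 1.96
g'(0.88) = 0.03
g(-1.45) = -0.32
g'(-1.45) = -0.32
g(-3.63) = -0.08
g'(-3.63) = -0.04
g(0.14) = 6.65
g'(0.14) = -43.40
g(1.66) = 10.04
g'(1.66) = 105.51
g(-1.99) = -0.20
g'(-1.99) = -0.16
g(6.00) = -0.06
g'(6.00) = 0.02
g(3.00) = -0.40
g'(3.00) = 0.45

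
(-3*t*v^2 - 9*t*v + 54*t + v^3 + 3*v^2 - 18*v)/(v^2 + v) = (-3*t*v^2 - 9*t*v + 54*t + v^3 + 3*v^2 - 18*v)/(v*(v + 1))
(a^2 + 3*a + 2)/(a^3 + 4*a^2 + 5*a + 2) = 1/(a + 1)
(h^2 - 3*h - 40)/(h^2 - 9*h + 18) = (h^2 - 3*h - 40)/(h^2 - 9*h + 18)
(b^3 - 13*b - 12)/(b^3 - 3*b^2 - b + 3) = (b^2 - b - 12)/(b^2 - 4*b + 3)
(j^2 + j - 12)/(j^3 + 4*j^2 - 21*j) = (j + 4)/(j*(j + 7))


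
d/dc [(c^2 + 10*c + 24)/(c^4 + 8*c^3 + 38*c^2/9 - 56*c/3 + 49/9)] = 18*(-9*c^5 - 171*c^4 - 1152*c^3 - 2866*c^2 - 863*c + 2261)/(81*c^8 + 1296*c^7 + 5868*c^6 + 2448*c^5 - 21866*c^4 - 5712*c^3 + 31948*c^2 - 16464*c + 2401)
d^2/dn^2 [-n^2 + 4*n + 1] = -2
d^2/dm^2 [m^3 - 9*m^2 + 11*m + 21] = 6*m - 18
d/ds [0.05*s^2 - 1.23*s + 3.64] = 0.1*s - 1.23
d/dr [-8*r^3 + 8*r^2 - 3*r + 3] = -24*r^2 + 16*r - 3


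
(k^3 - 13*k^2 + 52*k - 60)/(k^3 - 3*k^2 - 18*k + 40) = (k - 6)/(k + 4)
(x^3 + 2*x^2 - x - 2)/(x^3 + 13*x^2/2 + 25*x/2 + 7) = 2*(x - 1)/(2*x + 7)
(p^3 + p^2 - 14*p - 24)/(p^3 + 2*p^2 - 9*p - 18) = (p - 4)/(p - 3)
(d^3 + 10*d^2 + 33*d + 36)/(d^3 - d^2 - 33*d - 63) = (d + 4)/(d - 7)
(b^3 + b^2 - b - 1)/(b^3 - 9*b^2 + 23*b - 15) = (b^2 + 2*b + 1)/(b^2 - 8*b + 15)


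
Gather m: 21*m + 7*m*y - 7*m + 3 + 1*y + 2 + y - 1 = m*(7*y + 14) + 2*y + 4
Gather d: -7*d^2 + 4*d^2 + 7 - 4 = 3 - 3*d^2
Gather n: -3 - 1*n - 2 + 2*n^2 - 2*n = 2*n^2 - 3*n - 5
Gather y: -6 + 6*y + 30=6*y + 24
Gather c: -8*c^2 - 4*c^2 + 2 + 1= 3 - 12*c^2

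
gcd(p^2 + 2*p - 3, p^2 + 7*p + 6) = 1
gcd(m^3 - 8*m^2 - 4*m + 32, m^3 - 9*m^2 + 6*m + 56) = m + 2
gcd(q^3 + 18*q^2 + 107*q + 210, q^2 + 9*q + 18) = q + 6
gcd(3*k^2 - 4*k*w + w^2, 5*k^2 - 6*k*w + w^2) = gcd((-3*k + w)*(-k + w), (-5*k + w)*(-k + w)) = -k + w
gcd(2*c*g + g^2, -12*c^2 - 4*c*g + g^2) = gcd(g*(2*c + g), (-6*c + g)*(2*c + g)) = 2*c + g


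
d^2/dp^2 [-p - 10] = 0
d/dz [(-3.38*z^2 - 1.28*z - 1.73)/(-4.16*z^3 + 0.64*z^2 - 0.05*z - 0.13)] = (-14.0608*z^4 - 10.6496*z^3 - 20.6022*z^2 + 3.0932*z + 0.0799)/(17.3056*z^6 - 5.3248*z^5 + 0.8256*z^4 + 1.0176*z^3 - 0.1639*z^2 + 0.013*z + 0.0169)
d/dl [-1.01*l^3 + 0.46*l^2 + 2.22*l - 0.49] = -3.03*l^2 + 0.92*l + 2.22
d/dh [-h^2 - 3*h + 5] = -2*h - 3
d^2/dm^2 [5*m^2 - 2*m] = 10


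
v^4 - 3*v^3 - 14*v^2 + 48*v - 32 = (v - 4)*(v - 2)*(v - 1)*(v + 4)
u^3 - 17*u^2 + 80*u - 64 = (u - 8)^2*(u - 1)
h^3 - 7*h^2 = h^2*(h - 7)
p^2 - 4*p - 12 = (p - 6)*(p + 2)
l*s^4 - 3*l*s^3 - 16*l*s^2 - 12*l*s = s*(s - 6)*(s + 2)*(l*s + l)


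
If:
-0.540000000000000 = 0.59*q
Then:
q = -0.92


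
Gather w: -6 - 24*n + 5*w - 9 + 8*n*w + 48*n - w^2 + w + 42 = 24*n - w^2 + w*(8*n + 6) + 27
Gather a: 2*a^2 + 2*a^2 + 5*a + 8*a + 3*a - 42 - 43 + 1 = 4*a^2 + 16*a - 84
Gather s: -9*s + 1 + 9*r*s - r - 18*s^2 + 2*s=-r - 18*s^2 + s*(9*r - 7) + 1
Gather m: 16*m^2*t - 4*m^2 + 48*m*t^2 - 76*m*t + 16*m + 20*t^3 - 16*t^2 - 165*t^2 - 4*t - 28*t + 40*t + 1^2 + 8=m^2*(16*t - 4) + m*(48*t^2 - 76*t + 16) + 20*t^3 - 181*t^2 + 8*t + 9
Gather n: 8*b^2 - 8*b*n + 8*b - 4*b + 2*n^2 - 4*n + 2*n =8*b^2 + 4*b + 2*n^2 + n*(-8*b - 2)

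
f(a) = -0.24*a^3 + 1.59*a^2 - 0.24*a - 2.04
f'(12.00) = -65.76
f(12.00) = -190.68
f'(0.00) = -0.24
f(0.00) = -2.04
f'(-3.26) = -18.26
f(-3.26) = 23.96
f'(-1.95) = -9.18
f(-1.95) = 6.25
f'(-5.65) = -41.19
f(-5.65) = 93.36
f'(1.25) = 2.61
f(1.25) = -0.32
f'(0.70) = 1.63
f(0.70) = -1.51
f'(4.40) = -0.19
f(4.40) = 7.24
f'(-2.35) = -11.69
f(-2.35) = 10.42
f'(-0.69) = -2.78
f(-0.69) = -1.04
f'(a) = -0.72*a^2 + 3.18*a - 0.24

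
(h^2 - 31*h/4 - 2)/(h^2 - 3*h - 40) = (h + 1/4)/(h + 5)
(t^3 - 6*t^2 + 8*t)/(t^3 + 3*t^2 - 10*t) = (t - 4)/(t + 5)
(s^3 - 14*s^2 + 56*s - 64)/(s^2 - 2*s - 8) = (s^2 - 10*s + 16)/(s + 2)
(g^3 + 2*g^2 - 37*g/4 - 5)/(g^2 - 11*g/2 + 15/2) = (g^2 + 9*g/2 + 2)/(g - 3)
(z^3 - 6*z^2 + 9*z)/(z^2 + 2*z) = (z^2 - 6*z + 9)/(z + 2)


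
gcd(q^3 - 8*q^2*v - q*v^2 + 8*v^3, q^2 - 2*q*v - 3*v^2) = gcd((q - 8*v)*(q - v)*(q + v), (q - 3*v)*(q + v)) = q + v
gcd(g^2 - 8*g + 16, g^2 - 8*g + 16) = g^2 - 8*g + 16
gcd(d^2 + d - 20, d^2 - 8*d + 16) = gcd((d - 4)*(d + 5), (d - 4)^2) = d - 4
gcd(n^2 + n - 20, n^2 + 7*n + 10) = n + 5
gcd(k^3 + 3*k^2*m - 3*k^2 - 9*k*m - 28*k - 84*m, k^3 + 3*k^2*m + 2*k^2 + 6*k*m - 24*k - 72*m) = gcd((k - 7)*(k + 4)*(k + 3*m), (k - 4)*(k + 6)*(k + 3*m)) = k + 3*m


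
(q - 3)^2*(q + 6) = q^3 - 27*q + 54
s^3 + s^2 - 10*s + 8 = (s - 2)*(s - 1)*(s + 4)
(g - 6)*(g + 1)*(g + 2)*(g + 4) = g^4 + g^3 - 28*g^2 - 76*g - 48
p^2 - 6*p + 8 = (p - 4)*(p - 2)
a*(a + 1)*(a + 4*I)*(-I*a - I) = -I*a^4 + 4*a^3 - 2*I*a^3 + 8*a^2 - I*a^2 + 4*a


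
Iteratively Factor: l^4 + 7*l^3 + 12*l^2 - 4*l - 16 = (l + 2)*(l^3 + 5*l^2 + 2*l - 8) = (l + 2)^2*(l^2 + 3*l - 4) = (l - 1)*(l + 2)^2*(l + 4)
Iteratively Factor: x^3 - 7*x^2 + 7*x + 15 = (x - 3)*(x^2 - 4*x - 5) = (x - 5)*(x - 3)*(x + 1)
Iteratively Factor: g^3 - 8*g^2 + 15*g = (g - 3)*(g^2 - 5*g) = (g - 5)*(g - 3)*(g)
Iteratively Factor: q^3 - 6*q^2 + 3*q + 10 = (q + 1)*(q^2 - 7*q + 10) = (q - 5)*(q + 1)*(q - 2)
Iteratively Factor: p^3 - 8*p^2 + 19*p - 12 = (p - 3)*(p^2 - 5*p + 4) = (p - 3)*(p - 1)*(p - 4)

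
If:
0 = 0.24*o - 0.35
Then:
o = 1.46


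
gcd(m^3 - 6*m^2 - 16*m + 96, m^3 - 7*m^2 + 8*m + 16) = m - 4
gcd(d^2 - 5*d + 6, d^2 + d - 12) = d - 3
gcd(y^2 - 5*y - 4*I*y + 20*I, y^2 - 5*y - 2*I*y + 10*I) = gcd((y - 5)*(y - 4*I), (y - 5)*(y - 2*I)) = y - 5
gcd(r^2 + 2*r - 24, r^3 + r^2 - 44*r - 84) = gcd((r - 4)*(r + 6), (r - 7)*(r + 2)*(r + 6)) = r + 6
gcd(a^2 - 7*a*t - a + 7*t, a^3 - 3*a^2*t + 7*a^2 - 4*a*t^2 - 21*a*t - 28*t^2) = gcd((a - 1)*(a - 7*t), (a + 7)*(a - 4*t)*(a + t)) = 1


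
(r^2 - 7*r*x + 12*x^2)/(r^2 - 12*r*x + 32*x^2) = (-r + 3*x)/(-r + 8*x)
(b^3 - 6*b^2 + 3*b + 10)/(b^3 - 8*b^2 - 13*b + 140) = (b^2 - b - 2)/(b^2 - 3*b - 28)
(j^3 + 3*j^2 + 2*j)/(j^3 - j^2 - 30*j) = (j^2 + 3*j + 2)/(j^2 - j - 30)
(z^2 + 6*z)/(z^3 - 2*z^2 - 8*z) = (z + 6)/(z^2 - 2*z - 8)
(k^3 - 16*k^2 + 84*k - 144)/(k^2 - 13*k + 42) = (k^2 - 10*k + 24)/(k - 7)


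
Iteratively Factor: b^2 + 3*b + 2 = (b + 1)*(b + 2)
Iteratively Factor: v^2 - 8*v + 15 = (v - 5)*(v - 3)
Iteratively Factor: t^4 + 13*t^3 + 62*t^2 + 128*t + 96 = (t + 2)*(t^3 + 11*t^2 + 40*t + 48) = (t + 2)*(t + 3)*(t^2 + 8*t + 16) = (t + 2)*(t + 3)*(t + 4)*(t + 4)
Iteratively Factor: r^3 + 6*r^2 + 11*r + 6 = (r + 2)*(r^2 + 4*r + 3) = (r + 2)*(r + 3)*(r + 1)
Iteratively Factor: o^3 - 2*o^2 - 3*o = (o)*(o^2 - 2*o - 3) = o*(o + 1)*(o - 3)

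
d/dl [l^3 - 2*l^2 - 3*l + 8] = 3*l^2 - 4*l - 3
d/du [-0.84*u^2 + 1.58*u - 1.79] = 1.58 - 1.68*u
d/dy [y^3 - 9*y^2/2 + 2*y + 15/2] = 3*y^2 - 9*y + 2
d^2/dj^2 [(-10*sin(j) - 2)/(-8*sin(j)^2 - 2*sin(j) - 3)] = 2*(-320*sin(j)^5 - 176*sin(j)^4 + 1312*sin(j)^3 + 506*sin(j)^2 - 663*sin(j) - 100)/(8*sin(j)^2 + 2*sin(j) + 3)^3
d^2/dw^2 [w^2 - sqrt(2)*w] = 2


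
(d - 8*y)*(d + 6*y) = d^2 - 2*d*y - 48*y^2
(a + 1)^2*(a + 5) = a^3 + 7*a^2 + 11*a + 5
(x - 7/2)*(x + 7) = x^2 + 7*x/2 - 49/2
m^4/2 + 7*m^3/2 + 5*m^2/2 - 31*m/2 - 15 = (m/2 + 1/2)*(m - 2)*(m + 3)*(m + 5)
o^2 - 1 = (o - 1)*(o + 1)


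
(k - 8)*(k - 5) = k^2 - 13*k + 40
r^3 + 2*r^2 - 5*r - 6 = (r - 2)*(r + 1)*(r + 3)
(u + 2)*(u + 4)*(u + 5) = u^3 + 11*u^2 + 38*u + 40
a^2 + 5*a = a*(a + 5)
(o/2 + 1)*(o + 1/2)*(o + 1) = o^3/2 + 7*o^2/4 + 7*o/4 + 1/2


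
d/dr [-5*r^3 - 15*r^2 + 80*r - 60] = -15*r^2 - 30*r + 80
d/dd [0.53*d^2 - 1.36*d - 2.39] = 1.06*d - 1.36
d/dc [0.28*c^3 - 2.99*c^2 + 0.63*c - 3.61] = 0.84*c^2 - 5.98*c + 0.63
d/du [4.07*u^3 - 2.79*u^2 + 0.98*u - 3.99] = 12.21*u^2 - 5.58*u + 0.98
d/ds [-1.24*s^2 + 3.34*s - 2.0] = 3.34 - 2.48*s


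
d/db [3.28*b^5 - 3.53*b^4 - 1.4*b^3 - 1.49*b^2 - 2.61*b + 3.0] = 16.4*b^4 - 14.12*b^3 - 4.2*b^2 - 2.98*b - 2.61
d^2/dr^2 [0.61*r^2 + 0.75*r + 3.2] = 1.22000000000000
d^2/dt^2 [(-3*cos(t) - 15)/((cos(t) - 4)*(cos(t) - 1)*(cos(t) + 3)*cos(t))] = 3*(932*(1 - cos(t)^2)^2/cos(t)^3 + 690*sin(t)^6/cos(t)^3 + 9*cos(t)^6 + 58*cos(t)^5 - 248*cos(t)^4 + 100*cos(t)^3 + 1709*cos(t)^2 + 3960*tan(t)^2 - 310 + 1744/cos(t) - 3062/cos(t)^3)/((cos(t) - 4)^3*(cos(t) - 1)^3*(cos(t) + 3)^3)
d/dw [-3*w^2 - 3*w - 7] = -6*w - 3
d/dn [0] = 0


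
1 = 1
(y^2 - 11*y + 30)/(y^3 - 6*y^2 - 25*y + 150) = 1/(y + 5)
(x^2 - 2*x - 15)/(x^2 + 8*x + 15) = (x - 5)/(x + 5)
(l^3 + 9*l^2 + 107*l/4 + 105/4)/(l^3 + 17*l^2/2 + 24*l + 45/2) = (l + 7/2)/(l + 3)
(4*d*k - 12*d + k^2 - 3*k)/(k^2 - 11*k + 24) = (4*d + k)/(k - 8)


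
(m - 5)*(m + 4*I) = m^2 - 5*m + 4*I*m - 20*I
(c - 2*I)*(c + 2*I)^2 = c^3 + 2*I*c^2 + 4*c + 8*I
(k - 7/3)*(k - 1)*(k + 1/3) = k^3 - 3*k^2 + 11*k/9 + 7/9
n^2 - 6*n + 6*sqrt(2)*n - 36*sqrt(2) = (n - 6)*(n + 6*sqrt(2))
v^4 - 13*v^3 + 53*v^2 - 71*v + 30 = (v - 6)*(v - 5)*(v - 1)^2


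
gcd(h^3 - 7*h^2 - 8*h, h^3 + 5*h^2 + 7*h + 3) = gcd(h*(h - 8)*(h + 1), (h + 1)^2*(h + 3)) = h + 1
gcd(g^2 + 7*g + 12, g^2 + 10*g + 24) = g + 4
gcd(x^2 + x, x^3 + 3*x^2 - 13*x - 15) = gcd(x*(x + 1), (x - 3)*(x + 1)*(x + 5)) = x + 1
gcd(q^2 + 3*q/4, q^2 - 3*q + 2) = 1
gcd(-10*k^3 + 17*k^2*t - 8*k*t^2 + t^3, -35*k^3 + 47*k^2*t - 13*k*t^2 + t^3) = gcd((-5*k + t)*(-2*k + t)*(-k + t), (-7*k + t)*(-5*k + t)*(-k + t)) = 5*k^2 - 6*k*t + t^2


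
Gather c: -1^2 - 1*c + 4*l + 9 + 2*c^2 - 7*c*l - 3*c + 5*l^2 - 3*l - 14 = 2*c^2 + c*(-7*l - 4) + 5*l^2 + l - 6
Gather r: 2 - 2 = 0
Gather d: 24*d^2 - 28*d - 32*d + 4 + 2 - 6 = 24*d^2 - 60*d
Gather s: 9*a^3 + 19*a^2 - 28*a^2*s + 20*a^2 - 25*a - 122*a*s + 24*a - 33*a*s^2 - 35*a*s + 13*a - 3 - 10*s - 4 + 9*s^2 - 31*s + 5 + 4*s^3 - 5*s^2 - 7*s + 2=9*a^3 + 39*a^2 + 12*a + 4*s^3 + s^2*(4 - 33*a) + s*(-28*a^2 - 157*a - 48)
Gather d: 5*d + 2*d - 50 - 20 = 7*d - 70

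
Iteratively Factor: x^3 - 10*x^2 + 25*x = (x - 5)*(x^2 - 5*x) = x*(x - 5)*(x - 5)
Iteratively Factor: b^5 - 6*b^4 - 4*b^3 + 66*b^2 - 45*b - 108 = (b - 4)*(b^4 - 2*b^3 - 12*b^2 + 18*b + 27) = (b - 4)*(b + 1)*(b^3 - 3*b^2 - 9*b + 27) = (b - 4)*(b - 3)*(b + 1)*(b^2 - 9) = (b - 4)*(b - 3)*(b + 1)*(b + 3)*(b - 3)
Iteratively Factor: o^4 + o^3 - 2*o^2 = (o)*(o^3 + o^2 - 2*o) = o^2*(o^2 + o - 2) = o^2*(o - 1)*(o + 2)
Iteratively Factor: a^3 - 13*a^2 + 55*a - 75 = (a - 5)*(a^2 - 8*a + 15) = (a - 5)*(a - 3)*(a - 5)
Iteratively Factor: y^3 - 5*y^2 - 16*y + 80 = (y - 4)*(y^2 - y - 20) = (y - 4)*(y + 4)*(y - 5)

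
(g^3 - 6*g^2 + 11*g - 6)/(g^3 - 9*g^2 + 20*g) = (g^3 - 6*g^2 + 11*g - 6)/(g*(g^2 - 9*g + 20))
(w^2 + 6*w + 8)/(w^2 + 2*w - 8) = (w + 2)/(w - 2)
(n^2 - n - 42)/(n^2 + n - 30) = (n - 7)/(n - 5)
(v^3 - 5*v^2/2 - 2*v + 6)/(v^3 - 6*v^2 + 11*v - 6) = (v^2 - v/2 - 3)/(v^2 - 4*v + 3)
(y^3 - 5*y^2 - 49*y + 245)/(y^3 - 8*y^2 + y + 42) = (y^2 + 2*y - 35)/(y^2 - y - 6)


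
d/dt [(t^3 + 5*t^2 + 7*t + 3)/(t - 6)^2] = (t^3 - 18*t^2 - 67*t - 48)/(t^3 - 18*t^2 + 108*t - 216)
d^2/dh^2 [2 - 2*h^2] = -4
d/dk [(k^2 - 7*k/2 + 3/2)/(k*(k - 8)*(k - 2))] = (-k^4 + 7*k^3 - 47*k^2/2 + 30*k - 24)/(k^2*(k^4 - 20*k^3 + 132*k^2 - 320*k + 256))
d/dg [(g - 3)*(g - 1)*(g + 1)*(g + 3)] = 4*g*(g^2 - 5)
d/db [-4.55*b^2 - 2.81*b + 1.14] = -9.1*b - 2.81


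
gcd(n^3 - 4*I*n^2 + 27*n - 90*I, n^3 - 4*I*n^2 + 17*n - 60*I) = n - 3*I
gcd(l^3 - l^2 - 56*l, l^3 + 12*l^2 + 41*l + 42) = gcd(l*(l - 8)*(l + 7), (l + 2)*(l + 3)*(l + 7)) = l + 7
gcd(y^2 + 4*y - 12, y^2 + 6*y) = y + 6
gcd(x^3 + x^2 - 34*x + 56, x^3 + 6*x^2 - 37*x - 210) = x + 7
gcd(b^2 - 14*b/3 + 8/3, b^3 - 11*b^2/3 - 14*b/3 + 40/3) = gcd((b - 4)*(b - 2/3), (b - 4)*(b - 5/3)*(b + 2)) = b - 4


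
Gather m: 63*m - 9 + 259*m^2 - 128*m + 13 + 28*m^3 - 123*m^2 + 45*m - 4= 28*m^3 + 136*m^2 - 20*m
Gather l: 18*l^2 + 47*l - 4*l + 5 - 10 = 18*l^2 + 43*l - 5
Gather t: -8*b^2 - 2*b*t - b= -8*b^2 - 2*b*t - b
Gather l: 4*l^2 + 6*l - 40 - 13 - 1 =4*l^2 + 6*l - 54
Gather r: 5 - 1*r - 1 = 4 - r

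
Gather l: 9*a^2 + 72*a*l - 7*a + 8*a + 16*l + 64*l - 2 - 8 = 9*a^2 + a + l*(72*a + 80) - 10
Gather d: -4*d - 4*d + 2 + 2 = 4 - 8*d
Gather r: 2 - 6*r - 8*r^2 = -8*r^2 - 6*r + 2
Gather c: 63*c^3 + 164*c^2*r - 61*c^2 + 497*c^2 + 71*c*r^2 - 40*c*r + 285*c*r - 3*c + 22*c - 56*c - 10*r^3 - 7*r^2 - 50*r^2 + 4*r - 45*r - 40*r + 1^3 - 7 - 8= 63*c^3 + c^2*(164*r + 436) + c*(71*r^2 + 245*r - 37) - 10*r^3 - 57*r^2 - 81*r - 14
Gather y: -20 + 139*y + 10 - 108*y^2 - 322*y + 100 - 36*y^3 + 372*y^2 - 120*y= -36*y^3 + 264*y^2 - 303*y + 90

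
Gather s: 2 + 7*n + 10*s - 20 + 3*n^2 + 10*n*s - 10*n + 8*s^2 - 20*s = 3*n^2 - 3*n + 8*s^2 + s*(10*n - 10) - 18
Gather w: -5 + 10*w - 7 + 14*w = 24*w - 12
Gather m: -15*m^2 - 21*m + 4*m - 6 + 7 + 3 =-15*m^2 - 17*m + 4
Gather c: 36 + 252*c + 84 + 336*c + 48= 588*c + 168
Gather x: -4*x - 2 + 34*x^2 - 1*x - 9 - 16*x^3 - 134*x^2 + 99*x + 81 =-16*x^3 - 100*x^2 + 94*x + 70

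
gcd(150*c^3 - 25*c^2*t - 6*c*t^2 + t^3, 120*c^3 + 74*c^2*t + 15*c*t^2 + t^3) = 5*c + t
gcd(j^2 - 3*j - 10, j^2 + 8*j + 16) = 1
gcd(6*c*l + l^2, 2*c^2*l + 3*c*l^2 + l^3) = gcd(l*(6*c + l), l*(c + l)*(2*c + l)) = l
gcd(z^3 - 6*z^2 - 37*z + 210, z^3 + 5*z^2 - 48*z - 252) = z^2 - z - 42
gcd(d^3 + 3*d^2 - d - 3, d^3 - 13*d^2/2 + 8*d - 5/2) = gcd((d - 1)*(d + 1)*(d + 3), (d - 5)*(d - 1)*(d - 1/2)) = d - 1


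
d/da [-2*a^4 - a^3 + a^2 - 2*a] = -8*a^3 - 3*a^2 + 2*a - 2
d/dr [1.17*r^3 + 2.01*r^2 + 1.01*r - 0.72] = 3.51*r^2 + 4.02*r + 1.01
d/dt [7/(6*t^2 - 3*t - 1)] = 21*(1 - 4*t)/(-6*t^2 + 3*t + 1)^2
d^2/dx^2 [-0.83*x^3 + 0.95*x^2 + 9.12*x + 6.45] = 1.9 - 4.98*x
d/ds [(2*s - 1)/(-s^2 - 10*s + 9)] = 2*(s^2 - s + 4)/(s^4 + 20*s^3 + 82*s^2 - 180*s + 81)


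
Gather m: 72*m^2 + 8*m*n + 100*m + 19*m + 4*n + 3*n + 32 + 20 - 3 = 72*m^2 + m*(8*n + 119) + 7*n + 49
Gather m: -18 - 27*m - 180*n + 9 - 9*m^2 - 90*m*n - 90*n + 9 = -9*m^2 + m*(-90*n - 27) - 270*n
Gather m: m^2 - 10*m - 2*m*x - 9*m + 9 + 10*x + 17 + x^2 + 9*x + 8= m^2 + m*(-2*x - 19) + x^2 + 19*x + 34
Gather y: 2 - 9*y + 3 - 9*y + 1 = 6 - 18*y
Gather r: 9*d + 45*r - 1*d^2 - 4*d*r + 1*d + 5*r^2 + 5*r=-d^2 + 10*d + 5*r^2 + r*(50 - 4*d)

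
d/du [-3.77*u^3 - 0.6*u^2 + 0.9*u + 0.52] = -11.31*u^2 - 1.2*u + 0.9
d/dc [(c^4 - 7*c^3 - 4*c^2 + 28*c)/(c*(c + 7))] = 2*(c^3 + 7*c^2 - 49*c - 28)/(c^2 + 14*c + 49)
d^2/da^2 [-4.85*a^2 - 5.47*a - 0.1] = -9.70000000000000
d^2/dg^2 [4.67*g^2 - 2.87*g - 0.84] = 9.34000000000000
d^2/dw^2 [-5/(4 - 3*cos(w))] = 15*(3*sin(w)^2 - 4*cos(w) + 3)/(3*cos(w) - 4)^3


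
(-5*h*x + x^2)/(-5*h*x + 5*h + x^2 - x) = x/(x - 1)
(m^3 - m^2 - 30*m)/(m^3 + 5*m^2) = (m - 6)/m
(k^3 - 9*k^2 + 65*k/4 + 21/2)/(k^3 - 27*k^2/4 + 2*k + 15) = (4*k^2 - 12*k - 7)/(4*k^2 - 3*k - 10)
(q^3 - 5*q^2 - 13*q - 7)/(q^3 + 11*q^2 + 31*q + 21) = (q^2 - 6*q - 7)/(q^2 + 10*q + 21)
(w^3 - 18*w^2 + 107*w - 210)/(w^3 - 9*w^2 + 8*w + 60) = (w - 7)/(w + 2)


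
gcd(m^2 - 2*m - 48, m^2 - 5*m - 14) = 1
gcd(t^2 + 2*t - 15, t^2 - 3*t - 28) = 1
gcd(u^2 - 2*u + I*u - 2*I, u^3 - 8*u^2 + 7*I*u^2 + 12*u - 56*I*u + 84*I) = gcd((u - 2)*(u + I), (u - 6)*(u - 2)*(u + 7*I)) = u - 2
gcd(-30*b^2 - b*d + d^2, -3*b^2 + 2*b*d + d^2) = 1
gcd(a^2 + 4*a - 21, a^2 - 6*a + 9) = a - 3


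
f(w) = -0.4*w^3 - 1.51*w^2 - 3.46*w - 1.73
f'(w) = -1.2*w^2 - 3.02*w - 3.46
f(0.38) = -3.28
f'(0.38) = -4.78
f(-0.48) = -0.37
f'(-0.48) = -2.29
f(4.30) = -76.33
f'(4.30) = -38.63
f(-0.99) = 0.60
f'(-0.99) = -1.65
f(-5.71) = 43.26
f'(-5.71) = -25.34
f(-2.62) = 4.16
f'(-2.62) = -3.78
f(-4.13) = 14.98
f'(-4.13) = -11.46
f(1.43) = -10.94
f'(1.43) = -10.23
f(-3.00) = 5.86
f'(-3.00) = -5.20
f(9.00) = -446.78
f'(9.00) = -127.84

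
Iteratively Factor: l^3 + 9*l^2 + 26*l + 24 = (l + 3)*(l^2 + 6*l + 8) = (l + 3)*(l + 4)*(l + 2)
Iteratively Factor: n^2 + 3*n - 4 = (n + 4)*(n - 1)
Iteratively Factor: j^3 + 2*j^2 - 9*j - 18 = (j - 3)*(j^2 + 5*j + 6) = (j - 3)*(j + 3)*(j + 2)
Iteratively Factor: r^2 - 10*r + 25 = (r - 5)*(r - 5)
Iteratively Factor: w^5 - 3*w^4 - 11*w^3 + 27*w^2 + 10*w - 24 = (w - 1)*(w^4 - 2*w^3 - 13*w^2 + 14*w + 24) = (w - 1)*(w + 1)*(w^3 - 3*w^2 - 10*w + 24) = (w - 1)*(w + 1)*(w + 3)*(w^2 - 6*w + 8) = (w - 2)*(w - 1)*(w + 1)*(w + 3)*(w - 4)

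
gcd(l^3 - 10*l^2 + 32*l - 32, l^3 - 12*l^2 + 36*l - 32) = l - 2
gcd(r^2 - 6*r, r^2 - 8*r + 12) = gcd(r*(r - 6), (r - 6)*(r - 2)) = r - 6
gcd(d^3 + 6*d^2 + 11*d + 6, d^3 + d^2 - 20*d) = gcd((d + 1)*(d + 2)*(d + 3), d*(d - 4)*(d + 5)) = 1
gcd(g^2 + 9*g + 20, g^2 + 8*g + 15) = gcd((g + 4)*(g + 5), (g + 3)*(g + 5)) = g + 5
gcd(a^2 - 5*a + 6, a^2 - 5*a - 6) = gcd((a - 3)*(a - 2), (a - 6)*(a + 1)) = 1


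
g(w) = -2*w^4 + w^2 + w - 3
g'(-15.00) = 26971.00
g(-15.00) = -101043.00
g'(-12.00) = 13801.00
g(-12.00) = -41343.00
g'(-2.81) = 172.88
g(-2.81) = -122.61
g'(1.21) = -10.75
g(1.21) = -4.61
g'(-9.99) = 7957.04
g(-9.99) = -19833.31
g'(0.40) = 1.29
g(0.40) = -2.49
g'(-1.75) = 40.38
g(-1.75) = -20.45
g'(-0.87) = 4.53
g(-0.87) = -4.26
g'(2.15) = -74.21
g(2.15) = -38.96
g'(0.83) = -1.91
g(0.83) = -2.43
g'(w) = -8*w^3 + 2*w + 1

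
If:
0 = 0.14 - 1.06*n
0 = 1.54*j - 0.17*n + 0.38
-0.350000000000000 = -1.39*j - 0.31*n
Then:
No Solution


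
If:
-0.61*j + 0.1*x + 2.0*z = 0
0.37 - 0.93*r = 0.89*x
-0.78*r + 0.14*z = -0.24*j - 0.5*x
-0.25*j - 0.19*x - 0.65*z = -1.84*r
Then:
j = 23.52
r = 5.29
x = -5.12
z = 7.43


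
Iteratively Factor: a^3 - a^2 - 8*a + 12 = (a - 2)*(a^2 + a - 6) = (a - 2)^2*(a + 3)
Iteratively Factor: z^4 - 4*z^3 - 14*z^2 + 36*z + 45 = (z - 3)*(z^3 - z^2 - 17*z - 15) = (z - 3)*(z + 3)*(z^2 - 4*z - 5) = (z - 5)*(z - 3)*(z + 3)*(z + 1)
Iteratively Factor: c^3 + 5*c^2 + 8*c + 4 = (c + 2)*(c^2 + 3*c + 2) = (c + 2)^2*(c + 1)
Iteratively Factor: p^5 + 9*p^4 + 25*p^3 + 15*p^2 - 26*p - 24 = (p - 1)*(p^4 + 10*p^3 + 35*p^2 + 50*p + 24) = (p - 1)*(p + 3)*(p^3 + 7*p^2 + 14*p + 8) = (p - 1)*(p + 1)*(p + 3)*(p^2 + 6*p + 8) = (p - 1)*(p + 1)*(p + 2)*(p + 3)*(p + 4)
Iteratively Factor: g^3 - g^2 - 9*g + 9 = (g - 1)*(g^2 - 9) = (g - 3)*(g - 1)*(g + 3)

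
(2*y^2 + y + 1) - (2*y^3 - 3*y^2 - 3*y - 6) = -2*y^3 + 5*y^2 + 4*y + 7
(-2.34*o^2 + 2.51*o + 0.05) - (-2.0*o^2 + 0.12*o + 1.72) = -0.34*o^2 + 2.39*o - 1.67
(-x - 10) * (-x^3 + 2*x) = x^4 + 10*x^3 - 2*x^2 - 20*x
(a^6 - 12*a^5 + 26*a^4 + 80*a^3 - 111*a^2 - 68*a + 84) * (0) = 0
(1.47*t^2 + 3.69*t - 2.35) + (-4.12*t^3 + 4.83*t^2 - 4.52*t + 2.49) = -4.12*t^3 + 6.3*t^2 - 0.83*t + 0.14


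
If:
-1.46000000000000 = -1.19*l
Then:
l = 1.23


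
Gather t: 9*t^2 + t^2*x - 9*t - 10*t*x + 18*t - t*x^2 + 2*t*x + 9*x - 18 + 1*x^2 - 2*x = t^2*(x + 9) + t*(-x^2 - 8*x + 9) + x^2 + 7*x - 18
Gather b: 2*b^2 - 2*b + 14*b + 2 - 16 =2*b^2 + 12*b - 14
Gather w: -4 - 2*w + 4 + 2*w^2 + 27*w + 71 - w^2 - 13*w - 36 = w^2 + 12*w + 35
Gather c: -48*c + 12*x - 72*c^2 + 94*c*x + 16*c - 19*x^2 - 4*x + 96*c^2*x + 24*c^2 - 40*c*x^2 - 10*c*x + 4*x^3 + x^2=c^2*(96*x - 48) + c*(-40*x^2 + 84*x - 32) + 4*x^3 - 18*x^2 + 8*x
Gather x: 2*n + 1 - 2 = 2*n - 1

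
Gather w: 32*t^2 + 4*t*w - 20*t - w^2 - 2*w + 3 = 32*t^2 - 20*t - w^2 + w*(4*t - 2) + 3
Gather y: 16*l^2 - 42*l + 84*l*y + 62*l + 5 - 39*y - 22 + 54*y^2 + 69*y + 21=16*l^2 + 20*l + 54*y^2 + y*(84*l + 30) + 4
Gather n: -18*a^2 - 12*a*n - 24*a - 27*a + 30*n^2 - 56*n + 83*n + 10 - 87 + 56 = -18*a^2 - 51*a + 30*n^2 + n*(27 - 12*a) - 21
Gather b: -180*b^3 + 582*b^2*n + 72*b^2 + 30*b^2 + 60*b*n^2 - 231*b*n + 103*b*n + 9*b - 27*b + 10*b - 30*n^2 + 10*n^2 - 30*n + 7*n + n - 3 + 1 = -180*b^3 + b^2*(582*n + 102) + b*(60*n^2 - 128*n - 8) - 20*n^2 - 22*n - 2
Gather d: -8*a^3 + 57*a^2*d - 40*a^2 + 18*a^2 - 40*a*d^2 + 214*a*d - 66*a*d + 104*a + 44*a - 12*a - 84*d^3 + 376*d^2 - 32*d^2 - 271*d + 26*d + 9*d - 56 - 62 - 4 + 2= -8*a^3 - 22*a^2 + 136*a - 84*d^3 + d^2*(344 - 40*a) + d*(57*a^2 + 148*a - 236) - 120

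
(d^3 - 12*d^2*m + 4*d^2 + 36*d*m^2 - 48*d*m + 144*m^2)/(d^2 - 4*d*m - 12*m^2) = (d^2 - 6*d*m + 4*d - 24*m)/(d + 2*m)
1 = 1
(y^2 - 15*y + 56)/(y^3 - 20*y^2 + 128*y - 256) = (y - 7)/(y^2 - 12*y + 32)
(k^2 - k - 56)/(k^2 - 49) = (k - 8)/(k - 7)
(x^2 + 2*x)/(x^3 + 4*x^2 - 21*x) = (x + 2)/(x^2 + 4*x - 21)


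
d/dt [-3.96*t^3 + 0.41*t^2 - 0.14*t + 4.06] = -11.88*t^2 + 0.82*t - 0.14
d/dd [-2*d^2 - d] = -4*d - 1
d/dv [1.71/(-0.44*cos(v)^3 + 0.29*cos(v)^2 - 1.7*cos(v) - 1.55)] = (-2.2572*cos(v)^2 + 0.9918*cos(v) - 2.907)*sin(v)/(0.44*cos(v)^3 - 0.29*cos(v)^2 + 1.7*cos(v) + 1.55)^2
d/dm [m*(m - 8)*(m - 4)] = 3*m^2 - 24*m + 32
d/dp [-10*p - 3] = -10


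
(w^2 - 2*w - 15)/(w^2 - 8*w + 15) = (w + 3)/(w - 3)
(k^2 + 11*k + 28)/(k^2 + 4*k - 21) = (k + 4)/(k - 3)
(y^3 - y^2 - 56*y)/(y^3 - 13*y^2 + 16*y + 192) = y*(y + 7)/(y^2 - 5*y - 24)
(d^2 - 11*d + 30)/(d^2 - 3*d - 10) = (d - 6)/(d + 2)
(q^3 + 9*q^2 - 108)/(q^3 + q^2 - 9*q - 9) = (q^2 + 12*q + 36)/(q^2 + 4*q + 3)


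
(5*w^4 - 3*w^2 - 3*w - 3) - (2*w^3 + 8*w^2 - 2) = 5*w^4 - 2*w^3 - 11*w^2 - 3*w - 1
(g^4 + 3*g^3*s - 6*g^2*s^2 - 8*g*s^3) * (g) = g^5 + 3*g^4*s - 6*g^3*s^2 - 8*g^2*s^3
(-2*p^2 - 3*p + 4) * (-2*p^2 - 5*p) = 4*p^4 + 16*p^3 + 7*p^2 - 20*p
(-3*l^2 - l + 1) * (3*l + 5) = -9*l^3 - 18*l^2 - 2*l + 5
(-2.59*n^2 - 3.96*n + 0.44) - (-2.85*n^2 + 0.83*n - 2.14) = 0.26*n^2 - 4.79*n + 2.58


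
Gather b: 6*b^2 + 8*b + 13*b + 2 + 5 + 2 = 6*b^2 + 21*b + 9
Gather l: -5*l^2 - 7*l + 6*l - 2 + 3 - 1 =-5*l^2 - l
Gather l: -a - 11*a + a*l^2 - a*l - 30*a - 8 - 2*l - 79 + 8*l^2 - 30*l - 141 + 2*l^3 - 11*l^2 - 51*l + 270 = -42*a + 2*l^3 + l^2*(a - 3) + l*(-a - 83) + 42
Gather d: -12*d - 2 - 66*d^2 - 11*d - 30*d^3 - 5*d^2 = -30*d^3 - 71*d^2 - 23*d - 2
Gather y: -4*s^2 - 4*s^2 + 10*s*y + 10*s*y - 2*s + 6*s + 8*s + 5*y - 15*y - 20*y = -8*s^2 + 12*s + y*(20*s - 30)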